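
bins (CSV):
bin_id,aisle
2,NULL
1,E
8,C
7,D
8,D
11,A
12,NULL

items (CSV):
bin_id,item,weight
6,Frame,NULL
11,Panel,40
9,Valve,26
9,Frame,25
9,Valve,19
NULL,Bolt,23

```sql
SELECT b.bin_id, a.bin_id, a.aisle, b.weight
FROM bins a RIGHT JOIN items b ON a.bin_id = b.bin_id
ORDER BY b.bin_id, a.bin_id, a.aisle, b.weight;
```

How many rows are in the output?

RIGHT JOIN keeps every row from `items`; unmatched rows get NULL for `bins`'s columns.
Matching on a.bin_id = b.bin_id. A NULL in a compared column never satisfies the condition.
Matched pairs: 1; unmatched b rows kept: 5.
Total: 1 matched + 5 padded = 6 rows.

6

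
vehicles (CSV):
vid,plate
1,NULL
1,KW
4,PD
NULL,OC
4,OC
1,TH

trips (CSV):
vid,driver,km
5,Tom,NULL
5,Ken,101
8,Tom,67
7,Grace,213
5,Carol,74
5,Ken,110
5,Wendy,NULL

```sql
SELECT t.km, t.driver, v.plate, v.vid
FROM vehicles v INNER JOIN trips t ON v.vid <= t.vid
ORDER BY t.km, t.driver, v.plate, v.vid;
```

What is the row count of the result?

35

INNER JOIN keeps only pairs where the ON condition holds.
Matching on v.vid <= t.vid. A NULL in a compared column never satisfies the condition.
Matched pairs: 35.
Total: 35 rows.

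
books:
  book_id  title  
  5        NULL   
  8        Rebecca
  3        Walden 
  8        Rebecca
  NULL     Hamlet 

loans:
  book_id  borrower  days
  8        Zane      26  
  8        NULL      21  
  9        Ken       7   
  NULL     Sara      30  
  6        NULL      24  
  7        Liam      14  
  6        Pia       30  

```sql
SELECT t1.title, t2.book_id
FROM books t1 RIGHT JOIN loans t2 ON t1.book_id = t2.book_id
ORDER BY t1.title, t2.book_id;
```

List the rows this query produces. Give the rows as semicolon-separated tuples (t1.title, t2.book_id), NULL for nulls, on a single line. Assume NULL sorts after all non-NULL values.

(Rebecca, 8); (Rebecca, 8); (Rebecca, 8); (Rebecca, 8); (NULL, 6); (NULL, 6); (NULL, 7); (NULL, 9); (NULL, NULL)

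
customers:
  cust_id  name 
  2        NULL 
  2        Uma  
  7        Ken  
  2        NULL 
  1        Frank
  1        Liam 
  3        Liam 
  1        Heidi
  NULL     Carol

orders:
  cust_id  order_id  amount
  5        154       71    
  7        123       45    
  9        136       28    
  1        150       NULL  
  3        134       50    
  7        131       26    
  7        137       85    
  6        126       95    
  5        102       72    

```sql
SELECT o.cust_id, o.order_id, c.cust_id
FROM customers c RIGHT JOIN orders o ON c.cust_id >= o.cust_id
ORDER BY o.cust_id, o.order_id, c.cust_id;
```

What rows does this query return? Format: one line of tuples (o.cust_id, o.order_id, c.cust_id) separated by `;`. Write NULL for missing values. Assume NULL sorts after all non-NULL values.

(1, 150, 1); (1, 150, 1); (1, 150, 1); (1, 150, 2); (1, 150, 2); (1, 150, 2); (1, 150, 3); (1, 150, 7); (3, 134, 3); (3, 134, 7); (5, 102, 7); (5, 154, 7); (6, 126, 7); (7, 123, 7); (7, 131, 7); (7, 137, 7); (9, 136, NULL)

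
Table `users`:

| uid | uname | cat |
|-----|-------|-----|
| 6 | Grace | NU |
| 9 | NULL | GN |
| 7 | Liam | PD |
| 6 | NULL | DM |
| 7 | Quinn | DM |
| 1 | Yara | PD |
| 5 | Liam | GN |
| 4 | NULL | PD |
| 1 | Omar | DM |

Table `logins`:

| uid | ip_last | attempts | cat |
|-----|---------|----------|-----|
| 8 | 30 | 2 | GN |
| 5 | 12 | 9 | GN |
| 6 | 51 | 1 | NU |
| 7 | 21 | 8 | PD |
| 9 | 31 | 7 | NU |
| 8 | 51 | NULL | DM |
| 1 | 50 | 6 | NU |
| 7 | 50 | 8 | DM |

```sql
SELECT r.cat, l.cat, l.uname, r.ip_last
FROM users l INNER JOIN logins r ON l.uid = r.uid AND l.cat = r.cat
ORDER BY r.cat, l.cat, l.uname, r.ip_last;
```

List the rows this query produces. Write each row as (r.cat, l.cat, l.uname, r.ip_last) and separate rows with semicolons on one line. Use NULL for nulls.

INNER JOIN keeps only pairs where the ON condition holds.
Matching on l.uid = r.uid AND l.cat = r.cat.
- l row (uid=6, cat=NU): matches 1 r row(s) → 1 output row(s).
- l row (uid=9, cat=GN): no match → dropped.
- l row (uid=7, cat=PD): matches 1 r row(s) → 1 output row(s).
- l row (uid=6, cat=DM): no match → dropped.
- l row (uid=7, cat=DM): matches 1 r row(s) → 1 output row(s).
- l row (uid=1, cat=PD): no match → dropped.
- l row (uid=5, cat=GN): matches 1 r row(s) → 1 output row(s).
- l row (uid=4, cat=PD): no match → dropped.
- l row (uid=1, cat=DM): no match → dropped.
After projecting and ordering:
r.cat | l.cat | l.uname | r.ip_last
DM | DM | Quinn | 50
GN | GN | Liam | 12
NU | NU | Grace | 51
PD | PD | Liam | 21

(DM, DM, Quinn, 50); (GN, GN, Liam, 12); (NU, NU, Grace, 51); (PD, PD, Liam, 21)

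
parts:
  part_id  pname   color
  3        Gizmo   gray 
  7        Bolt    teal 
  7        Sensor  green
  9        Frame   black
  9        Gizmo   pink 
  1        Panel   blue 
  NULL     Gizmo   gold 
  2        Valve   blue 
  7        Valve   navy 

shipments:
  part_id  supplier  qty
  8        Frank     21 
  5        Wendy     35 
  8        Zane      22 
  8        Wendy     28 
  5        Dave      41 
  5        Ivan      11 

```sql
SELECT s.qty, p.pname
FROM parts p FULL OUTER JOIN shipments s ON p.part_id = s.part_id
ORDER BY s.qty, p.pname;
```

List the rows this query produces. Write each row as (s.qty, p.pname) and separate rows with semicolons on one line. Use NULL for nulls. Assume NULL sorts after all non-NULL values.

FULL OUTER JOIN keeps every row from both sides; unmatched rows get NULL for the other side's columns.
Matching on p.part_id = s.part_id. A NULL in a compared column never satisfies the condition.
Matched pairs: 0; unmatched p rows kept: 9; unmatched s rows kept: 6.

(11, NULL); (21, NULL); (22, NULL); (28, NULL); (35, NULL); (41, NULL); (NULL, Bolt); (NULL, Frame); (NULL, Gizmo); (NULL, Gizmo); (NULL, Gizmo); (NULL, Panel); (NULL, Sensor); (NULL, Valve); (NULL, Valve)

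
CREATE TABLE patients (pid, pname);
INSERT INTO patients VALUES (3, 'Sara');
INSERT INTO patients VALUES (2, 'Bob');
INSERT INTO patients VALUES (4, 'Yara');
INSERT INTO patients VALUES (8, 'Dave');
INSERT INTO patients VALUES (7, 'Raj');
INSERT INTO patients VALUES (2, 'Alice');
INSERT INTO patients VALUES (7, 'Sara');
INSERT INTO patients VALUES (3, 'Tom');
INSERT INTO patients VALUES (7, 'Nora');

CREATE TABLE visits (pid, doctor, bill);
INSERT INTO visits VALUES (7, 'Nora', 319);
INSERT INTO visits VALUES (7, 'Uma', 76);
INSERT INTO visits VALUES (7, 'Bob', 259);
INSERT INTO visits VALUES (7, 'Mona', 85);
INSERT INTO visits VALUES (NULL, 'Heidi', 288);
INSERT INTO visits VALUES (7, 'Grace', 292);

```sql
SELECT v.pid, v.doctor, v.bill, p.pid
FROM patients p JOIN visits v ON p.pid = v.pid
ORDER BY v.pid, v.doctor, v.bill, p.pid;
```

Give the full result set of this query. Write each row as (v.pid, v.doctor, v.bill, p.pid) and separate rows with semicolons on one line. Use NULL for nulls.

INNER JOIN keeps only pairs where the ON condition holds.
Matching on p.pid = v.pid. A NULL in a compared column never satisfies the condition.
- p row (pid=3): no match → dropped.
- p row (pid=2): no match → dropped.
- p row (pid=4): no match → dropped.
- p row (pid=8): no match → dropped.
- p row (pid=7): matches 5 v row(s) → 5 output row(s).
- p row (pid=2): no match → dropped.
- p row (pid=7): matches 5 v row(s) → 5 output row(s).
- p row (pid=3): no match → dropped.
- p row (pid=7): matches 5 v row(s) → 5 output row(s).

(7, Bob, 259, 7); (7, Bob, 259, 7); (7, Bob, 259, 7); (7, Grace, 292, 7); (7, Grace, 292, 7); (7, Grace, 292, 7); (7, Mona, 85, 7); (7, Mona, 85, 7); (7, Mona, 85, 7); (7, Nora, 319, 7); (7, Nora, 319, 7); (7, Nora, 319, 7); (7, Uma, 76, 7); (7, Uma, 76, 7); (7, Uma, 76, 7)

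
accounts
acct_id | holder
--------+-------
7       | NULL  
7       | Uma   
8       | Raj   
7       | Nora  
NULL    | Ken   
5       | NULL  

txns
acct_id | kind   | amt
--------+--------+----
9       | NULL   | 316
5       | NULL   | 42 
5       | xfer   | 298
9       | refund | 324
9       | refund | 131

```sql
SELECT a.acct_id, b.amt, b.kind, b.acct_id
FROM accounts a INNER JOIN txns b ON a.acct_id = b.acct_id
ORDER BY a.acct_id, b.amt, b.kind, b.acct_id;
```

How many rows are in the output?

2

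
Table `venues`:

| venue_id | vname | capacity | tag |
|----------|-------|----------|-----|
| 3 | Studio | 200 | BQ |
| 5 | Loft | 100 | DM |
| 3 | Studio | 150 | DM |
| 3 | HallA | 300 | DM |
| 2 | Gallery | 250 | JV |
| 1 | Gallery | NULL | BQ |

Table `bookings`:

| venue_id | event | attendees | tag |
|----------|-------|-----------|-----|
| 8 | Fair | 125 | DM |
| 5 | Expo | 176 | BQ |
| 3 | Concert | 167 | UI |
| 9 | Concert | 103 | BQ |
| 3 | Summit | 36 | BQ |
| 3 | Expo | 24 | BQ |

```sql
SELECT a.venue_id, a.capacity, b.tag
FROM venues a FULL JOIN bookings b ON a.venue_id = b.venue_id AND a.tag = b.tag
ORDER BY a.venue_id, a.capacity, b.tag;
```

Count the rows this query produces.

FULL OUTER JOIN keeps every row from both sides; unmatched rows get NULL for the other side's columns.
Matching on a.venue_id = b.venue_id AND a.tag = b.tag.
Matched pairs: 2; unmatched a rows kept: 5; unmatched b rows kept: 4.
Total: 2 matched + 9 padded = 11 rows.

11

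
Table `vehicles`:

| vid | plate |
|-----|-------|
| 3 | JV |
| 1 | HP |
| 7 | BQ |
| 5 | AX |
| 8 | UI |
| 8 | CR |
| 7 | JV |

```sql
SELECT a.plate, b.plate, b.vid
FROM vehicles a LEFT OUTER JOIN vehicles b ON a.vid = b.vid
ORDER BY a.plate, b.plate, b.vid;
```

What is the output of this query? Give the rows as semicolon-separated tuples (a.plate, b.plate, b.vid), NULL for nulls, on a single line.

(AX, AX, 5); (BQ, BQ, 7); (BQ, JV, 7); (CR, CR, 8); (CR, UI, 8); (HP, HP, 1); (JV, BQ, 7); (JV, JV, 3); (JV, JV, 7); (UI, CR, 8); (UI, UI, 8)

LEFT JOIN keeps every row from `vehicles a`; unmatched rows get NULL for `vehicles b`'s columns.
Matching on a.vid = b.vid.
- a row (vid=3): matches 1 b row(s) → 1 output row(s).
- a row (vid=1): matches 1 b row(s) → 1 output row(s).
- a row (vid=7): matches 2 b row(s) → 2 output row(s).
- a row (vid=5): matches 1 b row(s) → 1 output row(s).
- a row (vid=8): matches 2 b row(s) → 2 output row(s).
- a row (vid=8): matches 2 b row(s) → 2 output row(s).
- a row (vid=7): matches 2 b row(s) → 2 output row(s).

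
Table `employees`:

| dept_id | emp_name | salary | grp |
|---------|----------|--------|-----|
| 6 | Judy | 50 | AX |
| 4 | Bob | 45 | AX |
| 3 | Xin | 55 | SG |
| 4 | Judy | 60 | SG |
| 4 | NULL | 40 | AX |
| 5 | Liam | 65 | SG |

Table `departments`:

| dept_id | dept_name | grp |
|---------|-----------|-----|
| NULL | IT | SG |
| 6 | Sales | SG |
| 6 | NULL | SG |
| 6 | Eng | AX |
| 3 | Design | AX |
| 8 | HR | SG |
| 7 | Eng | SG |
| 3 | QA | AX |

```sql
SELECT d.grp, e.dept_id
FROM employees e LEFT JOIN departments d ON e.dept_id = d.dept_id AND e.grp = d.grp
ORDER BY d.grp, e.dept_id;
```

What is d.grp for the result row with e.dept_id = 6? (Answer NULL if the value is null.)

AX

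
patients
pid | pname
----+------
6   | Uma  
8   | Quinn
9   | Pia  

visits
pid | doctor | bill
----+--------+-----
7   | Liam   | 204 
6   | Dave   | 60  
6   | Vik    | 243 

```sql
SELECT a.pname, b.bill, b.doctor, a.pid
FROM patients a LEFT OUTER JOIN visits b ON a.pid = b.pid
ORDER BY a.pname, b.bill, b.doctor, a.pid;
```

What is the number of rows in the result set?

4

LEFT JOIN keeps every row from `patients`; unmatched rows get NULL for `visits`'s columns.
Matching on a.pid = b.pid.
Matched pairs: 2; unmatched a rows kept: 2.
Total: 2 matched + 2 padded = 4 rows.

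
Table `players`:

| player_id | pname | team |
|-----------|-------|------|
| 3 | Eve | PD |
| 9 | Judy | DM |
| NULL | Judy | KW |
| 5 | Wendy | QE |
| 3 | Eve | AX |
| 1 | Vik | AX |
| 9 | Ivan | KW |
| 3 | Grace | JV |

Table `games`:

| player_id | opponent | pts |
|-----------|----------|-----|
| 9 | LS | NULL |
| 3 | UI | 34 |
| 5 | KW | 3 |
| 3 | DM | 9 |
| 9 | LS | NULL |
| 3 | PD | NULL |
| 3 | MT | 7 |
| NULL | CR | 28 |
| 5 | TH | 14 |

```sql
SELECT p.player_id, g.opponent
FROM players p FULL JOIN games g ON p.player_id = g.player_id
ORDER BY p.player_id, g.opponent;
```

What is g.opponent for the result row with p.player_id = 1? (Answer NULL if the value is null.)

FULL OUTER JOIN keeps every row from both sides; unmatched rows get NULL for the other side's columns.
Matching on p.player_id = g.player_id. A NULL in a compared column never satisfies the condition.
- player_id=3: 4 matching g row(s), so 4 row(s) emitted.
- player_id=9: 2 matching g row(s), so 2 row(s) emitted.
- player_id=NULL: no g row matches, row kept with g columns NULL.
- player_id=5: 2 matching g row(s), so 2 row(s) emitted.
- player_id=3: 4 matching g row(s), so 4 row(s) emitted.
- player_id=1: no g row matches, row kept with g columns NULL.
- player_id=9: 2 matching g row(s), so 2 row(s) emitted.
- player_id=3: 4 matching g row(s), so 4 row(s) emitted.
- 1 row(s) from g found no p partner → padded with NULL.

NULL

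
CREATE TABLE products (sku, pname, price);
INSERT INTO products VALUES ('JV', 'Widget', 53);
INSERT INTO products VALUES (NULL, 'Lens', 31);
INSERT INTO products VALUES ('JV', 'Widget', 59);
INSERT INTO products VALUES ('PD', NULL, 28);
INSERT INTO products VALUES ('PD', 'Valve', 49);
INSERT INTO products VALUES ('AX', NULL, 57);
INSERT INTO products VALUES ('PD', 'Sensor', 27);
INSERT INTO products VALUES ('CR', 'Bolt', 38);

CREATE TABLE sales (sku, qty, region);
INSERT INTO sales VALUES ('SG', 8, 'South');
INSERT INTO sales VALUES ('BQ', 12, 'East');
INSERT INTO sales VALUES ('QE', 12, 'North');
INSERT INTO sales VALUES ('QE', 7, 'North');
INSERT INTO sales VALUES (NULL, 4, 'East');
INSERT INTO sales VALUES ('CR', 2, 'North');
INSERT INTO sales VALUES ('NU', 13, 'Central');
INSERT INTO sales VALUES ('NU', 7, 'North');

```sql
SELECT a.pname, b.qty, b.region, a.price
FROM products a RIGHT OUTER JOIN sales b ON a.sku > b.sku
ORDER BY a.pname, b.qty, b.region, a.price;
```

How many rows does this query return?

RIGHT JOIN keeps every row from `sales`; unmatched rows get NULL for `products`'s columns.
Matching on a.sku > b.sku. A NULL in a compared column never satisfies the condition.
Matched pairs: 17; unmatched b rows kept: 4.
Total: 17 matched + 4 padded = 21 rows.

21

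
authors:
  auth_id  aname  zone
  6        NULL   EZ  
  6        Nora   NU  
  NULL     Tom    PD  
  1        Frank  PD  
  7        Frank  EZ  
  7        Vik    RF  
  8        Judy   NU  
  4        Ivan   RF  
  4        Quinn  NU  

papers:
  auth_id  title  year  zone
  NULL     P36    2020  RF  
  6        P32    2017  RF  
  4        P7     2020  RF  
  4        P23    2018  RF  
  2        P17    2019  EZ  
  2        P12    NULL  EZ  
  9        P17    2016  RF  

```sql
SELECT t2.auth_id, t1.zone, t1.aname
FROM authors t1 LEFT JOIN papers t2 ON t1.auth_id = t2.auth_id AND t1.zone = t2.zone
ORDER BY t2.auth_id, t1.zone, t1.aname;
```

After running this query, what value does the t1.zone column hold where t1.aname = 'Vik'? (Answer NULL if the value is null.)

LEFT JOIN keeps every row from `authors`; unmatched rows get NULL for `papers`'s columns.
Matching on t1.auth_id = t2.auth_id AND t1.zone = t2.zone. A NULL in a compared column never satisfies the condition.
- auth_id=6, zone=EZ: no t2 row matches, row kept with t2 columns NULL.
- auth_id=6, zone=NU: no t2 row matches, row kept with t2 columns NULL.
- auth_id=NULL, zone=PD: no t2 row matches, row kept with t2 columns NULL.
- auth_id=1, zone=PD: no t2 row matches, row kept with t2 columns NULL.
- auth_id=7, zone=EZ: no t2 row matches, row kept with t2 columns NULL.
- auth_id=7, zone=RF: no t2 row matches, row kept with t2 columns NULL.
- auth_id=8, zone=NU: no t2 row matches, row kept with t2 columns NULL.
- auth_id=4, zone=RF: 2 matching t2 row(s), so 2 row(s) emitted.
- auth_id=4, zone=NU: no t2 row matches, row kept with t2 columns NULL.

RF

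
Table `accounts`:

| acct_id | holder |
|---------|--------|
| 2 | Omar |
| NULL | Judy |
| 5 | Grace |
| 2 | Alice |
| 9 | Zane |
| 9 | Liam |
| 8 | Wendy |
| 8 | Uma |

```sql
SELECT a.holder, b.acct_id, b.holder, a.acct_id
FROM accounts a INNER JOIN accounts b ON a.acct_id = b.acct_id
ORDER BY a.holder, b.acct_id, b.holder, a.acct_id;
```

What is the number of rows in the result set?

13

INNER JOIN keeps only pairs where the ON condition holds.
Matching on a.acct_id = b.acct_id. A NULL in a compared column never satisfies the condition.
Matched pairs: 13.
Total: 13 rows.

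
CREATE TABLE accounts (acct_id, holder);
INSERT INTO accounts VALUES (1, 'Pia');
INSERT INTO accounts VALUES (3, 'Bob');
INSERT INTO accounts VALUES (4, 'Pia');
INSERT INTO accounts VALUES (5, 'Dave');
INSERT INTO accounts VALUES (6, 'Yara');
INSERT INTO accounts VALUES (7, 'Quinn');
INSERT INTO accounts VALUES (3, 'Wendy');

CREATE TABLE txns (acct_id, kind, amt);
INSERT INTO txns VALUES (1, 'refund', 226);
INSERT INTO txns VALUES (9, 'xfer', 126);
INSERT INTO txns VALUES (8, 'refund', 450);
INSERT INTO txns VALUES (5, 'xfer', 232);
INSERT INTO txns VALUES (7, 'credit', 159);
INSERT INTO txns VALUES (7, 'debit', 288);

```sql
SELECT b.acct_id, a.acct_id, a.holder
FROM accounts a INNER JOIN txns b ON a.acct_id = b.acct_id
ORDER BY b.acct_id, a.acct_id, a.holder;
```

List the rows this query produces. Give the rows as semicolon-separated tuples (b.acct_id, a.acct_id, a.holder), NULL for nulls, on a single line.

INNER JOIN keeps only pairs where the ON condition holds.
Matching on a.acct_id = b.acct_id.
Matched pairs: 4.

(1, 1, Pia); (5, 5, Dave); (7, 7, Quinn); (7, 7, Quinn)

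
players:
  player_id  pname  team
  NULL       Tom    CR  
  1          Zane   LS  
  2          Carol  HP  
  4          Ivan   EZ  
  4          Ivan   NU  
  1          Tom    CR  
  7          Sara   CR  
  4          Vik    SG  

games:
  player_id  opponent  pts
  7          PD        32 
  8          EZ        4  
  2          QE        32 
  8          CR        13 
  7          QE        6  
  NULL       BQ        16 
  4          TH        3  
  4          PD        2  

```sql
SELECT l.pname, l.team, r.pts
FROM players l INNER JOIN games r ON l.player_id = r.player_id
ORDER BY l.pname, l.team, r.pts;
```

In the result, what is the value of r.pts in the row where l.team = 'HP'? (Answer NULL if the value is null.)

32

INNER JOIN keeps only pairs where the ON condition holds.
Matching on l.player_id = r.player_id. A NULL in a compared column never satisfies the condition.
- player_id=NULL: no matching r row, dropped.
- player_id=1: no matching r row, dropped.
- player_id=2: 1 matching r row(s), so 1 row(s) emitted.
- player_id=4: 2 matching r row(s), so 2 row(s) emitted.
- player_id=4: 2 matching r row(s), so 2 row(s) emitted.
- player_id=1: no matching r row, dropped.
- player_id=7: 2 matching r row(s), so 2 row(s) emitted.
- player_id=4: 2 matching r row(s), so 2 row(s) emitted.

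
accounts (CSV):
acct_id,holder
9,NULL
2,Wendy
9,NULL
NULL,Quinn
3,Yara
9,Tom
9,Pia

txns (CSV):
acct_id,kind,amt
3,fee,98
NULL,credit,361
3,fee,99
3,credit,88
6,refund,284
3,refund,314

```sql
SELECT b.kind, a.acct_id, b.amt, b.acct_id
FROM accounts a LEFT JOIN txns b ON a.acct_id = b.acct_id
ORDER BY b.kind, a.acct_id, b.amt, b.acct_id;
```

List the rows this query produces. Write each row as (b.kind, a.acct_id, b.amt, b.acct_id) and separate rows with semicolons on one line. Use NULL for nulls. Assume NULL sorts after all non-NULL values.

(credit, 3, 88, 3); (fee, 3, 98, 3); (fee, 3, 99, 3); (refund, 3, 314, 3); (NULL, 2, NULL, NULL); (NULL, 9, NULL, NULL); (NULL, 9, NULL, NULL); (NULL, 9, NULL, NULL); (NULL, 9, NULL, NULL); (NULL, NULL, NULL, NULL)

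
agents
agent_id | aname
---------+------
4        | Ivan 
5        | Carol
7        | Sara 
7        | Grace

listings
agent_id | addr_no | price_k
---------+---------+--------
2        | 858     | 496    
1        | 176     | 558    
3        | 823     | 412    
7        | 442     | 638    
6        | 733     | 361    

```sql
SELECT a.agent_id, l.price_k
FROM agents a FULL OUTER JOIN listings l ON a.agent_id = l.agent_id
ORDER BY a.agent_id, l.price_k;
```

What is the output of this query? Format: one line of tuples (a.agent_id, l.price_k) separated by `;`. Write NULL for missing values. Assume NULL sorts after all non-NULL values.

(4, NULL); (5, NULL); (7, 638); (7, 638); (NULL, 361); (NULL, 412); (NULL, 496); (NULL, 558)

FULL OUTER JOIN keeps every row from both sides; unmatched rows get NULL for the other side's columns.
Matching on a.agent_id = l.agent_id.
Matched pairs: 2; unmatched a rows kept: 2; unmatched l rows kept: 4.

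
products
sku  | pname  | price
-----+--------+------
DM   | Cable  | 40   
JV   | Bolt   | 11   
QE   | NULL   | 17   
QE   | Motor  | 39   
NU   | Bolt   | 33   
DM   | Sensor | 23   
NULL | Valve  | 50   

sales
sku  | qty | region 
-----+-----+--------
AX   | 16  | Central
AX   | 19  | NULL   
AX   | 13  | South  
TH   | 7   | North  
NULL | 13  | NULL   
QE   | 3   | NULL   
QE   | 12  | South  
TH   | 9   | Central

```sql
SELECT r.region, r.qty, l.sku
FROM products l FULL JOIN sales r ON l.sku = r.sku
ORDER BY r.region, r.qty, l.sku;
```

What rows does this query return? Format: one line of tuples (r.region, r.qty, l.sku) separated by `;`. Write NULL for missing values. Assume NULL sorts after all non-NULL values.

FULL OUTER JOIN keeps every row from both sides; unmatched rows get NULL for the other side's columns.
Matching on l.sku = r.sku. A NULL in a compared column never satisfies the condition.
- sku=DM: no r row matches, row kept with r columns NULL.
- sku=JV: no r row matches, row kept with r columns NULL.
- sku=QE: 2 matching r row(s), so 2 row(s) emitted.
- sku=QE: 2 matching r row(s), so 2 row(s) emitted.
- sku=NU: no r row matches, row kept with r columns NULL.
- sku=DM: no r row matches, row kept with r columns NULL.
- sku=NULL: no r row matches, row kept with r columns NULL.
- plus 6 unmatched r row(s), each kept with NULL l columns.

(Central, 9, NULL); (Central, 16, NULL); (North, 7, NULL); (South, 12, QE); (South, 12, QE); (South, 13, NULL); (NULL, 3, QE); (NULL, 3, QE); (NULL, 13, NULL); (NULL, 19, NULL); (NULL, NULL, DM); (NULL, NULL, DM); (NULL, NULL, JV); (NULL, NULL, NU); (NULL, NULL, NULL)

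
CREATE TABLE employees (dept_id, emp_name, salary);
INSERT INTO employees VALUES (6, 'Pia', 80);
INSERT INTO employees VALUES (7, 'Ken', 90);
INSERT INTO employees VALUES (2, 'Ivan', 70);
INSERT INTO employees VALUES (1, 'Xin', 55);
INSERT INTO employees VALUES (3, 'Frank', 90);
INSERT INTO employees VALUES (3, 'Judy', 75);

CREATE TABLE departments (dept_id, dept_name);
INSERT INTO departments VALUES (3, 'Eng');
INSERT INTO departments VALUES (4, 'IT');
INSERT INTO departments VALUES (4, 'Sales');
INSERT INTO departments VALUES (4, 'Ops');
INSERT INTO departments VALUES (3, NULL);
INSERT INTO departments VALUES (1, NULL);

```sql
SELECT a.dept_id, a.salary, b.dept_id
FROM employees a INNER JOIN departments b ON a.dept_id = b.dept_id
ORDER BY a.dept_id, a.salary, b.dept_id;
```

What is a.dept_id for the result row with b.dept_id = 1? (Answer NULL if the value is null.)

1

INNER JOIN keeps only pairs where the ON condition holds.
Matching on a.dept_id = b.dept_id.
- dept_id=6: no matching b row, dropped.
- dept_id=7: no matching b row, dropped.
- dept_id=2: no matching b row, dropped.
- dept_id=1: 1 matching b row(s), so 1 row(s) emitted.
- dept_id=3: 2 matching b row(s), so 2 row(s) emitted.
- dept_id=3: 2 matching b row(s), so 2 row(s) emitted.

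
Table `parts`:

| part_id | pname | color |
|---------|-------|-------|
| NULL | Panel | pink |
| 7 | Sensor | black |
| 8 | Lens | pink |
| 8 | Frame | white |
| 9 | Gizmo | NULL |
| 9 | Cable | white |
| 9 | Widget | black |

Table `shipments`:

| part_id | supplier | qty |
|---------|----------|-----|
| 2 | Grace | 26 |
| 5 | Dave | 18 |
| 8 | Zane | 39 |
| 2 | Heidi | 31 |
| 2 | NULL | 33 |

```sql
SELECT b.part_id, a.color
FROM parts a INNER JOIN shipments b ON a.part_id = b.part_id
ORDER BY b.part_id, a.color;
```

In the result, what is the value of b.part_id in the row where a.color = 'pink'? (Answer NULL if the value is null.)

INNER JOIN keeps only pairs where the ON condition holds.
Matching on a.part_id = b.part_id. A NULL in a compared column never satisfies the condition.
- a[0] part_id=NULL → no match; dropped.
- a[1] part_id=7 → no match; dropped.
- a[2] part_id=8 → 1 match(es) in b → 1 row(s).
- a[3] part_id=8 → 1 match(es) in b → 1 row(s).
- a[4] part_id=9 → no match; dropped.
- a[5] part_id=9 → no match; dropped.
- a[6] part_id=9 → no match; dropped.

8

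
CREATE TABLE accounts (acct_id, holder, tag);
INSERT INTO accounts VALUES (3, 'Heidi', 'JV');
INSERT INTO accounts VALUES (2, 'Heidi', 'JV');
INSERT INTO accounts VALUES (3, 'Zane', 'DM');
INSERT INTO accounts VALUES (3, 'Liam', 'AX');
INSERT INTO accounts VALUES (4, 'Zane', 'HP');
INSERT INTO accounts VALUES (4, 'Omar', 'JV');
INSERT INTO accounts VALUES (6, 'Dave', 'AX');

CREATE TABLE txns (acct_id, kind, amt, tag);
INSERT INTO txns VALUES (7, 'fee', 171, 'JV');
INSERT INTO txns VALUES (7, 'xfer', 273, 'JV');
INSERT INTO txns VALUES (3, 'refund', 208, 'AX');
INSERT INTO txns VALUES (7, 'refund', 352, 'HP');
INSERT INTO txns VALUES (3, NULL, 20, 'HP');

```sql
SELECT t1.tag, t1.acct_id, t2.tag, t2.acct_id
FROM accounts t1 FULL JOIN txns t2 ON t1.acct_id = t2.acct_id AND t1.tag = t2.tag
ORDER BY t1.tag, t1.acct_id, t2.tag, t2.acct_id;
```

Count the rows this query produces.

FULL OUTER JOIN keeps every row from both sides; unmatched rows get NULL for the other side's columns.
Matching on t1.acct_id = t2.acct_id AND t1.tag = t2.tag.
- t1[0] acct_id=3, tag=JV → no match; kept with NULLs on the t2 side.
- t1[1] acct_id=2, tag=JV → no match; kept with NULLs on the t2 side.
- t1[2] acct_id=3, tag=DM → no match; kept with NULLs on the t2 side.
- t1[3] acct_id=3, tag=AX → 1 match(es) in t2 → 1 row(s).
- t1[4] acct_id=4, tag=HP → no match; kept with NULLs on the t2 side.
- t1[5] acct_id=4, tag=JV → no match; kept with NULLs on the t2 side.
- t1[6] acct_id=6, tag=AX → no match; kept with NULLs on the t2 side.
- 4 t2 row(s) had no t1 match → kept, t1 columns NULL.
Total: 1 matched + 10 padded = 11 rows.

11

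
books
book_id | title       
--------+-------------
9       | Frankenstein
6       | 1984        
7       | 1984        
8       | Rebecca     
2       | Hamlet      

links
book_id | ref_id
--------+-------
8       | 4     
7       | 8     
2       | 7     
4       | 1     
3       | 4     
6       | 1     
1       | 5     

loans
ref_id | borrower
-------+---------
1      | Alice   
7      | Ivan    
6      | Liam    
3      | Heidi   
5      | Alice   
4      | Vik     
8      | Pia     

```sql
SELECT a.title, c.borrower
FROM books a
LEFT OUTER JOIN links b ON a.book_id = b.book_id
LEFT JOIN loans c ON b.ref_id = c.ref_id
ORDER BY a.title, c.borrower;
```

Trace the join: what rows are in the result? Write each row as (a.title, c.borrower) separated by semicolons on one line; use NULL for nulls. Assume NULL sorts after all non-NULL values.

(1984, Alice); (1984, Pia); (Frankenstein, NULL); (Hamlet, Ivan); (Rebecca, Vik)

Step 1 — a LEFT JOIN b on book_id → 5 row(s).
Then LEFT JOIN `loans c` on ref_id: each of those 5 rows is kept; rows whose b.ref_id has no match in c get NULL for c's columns.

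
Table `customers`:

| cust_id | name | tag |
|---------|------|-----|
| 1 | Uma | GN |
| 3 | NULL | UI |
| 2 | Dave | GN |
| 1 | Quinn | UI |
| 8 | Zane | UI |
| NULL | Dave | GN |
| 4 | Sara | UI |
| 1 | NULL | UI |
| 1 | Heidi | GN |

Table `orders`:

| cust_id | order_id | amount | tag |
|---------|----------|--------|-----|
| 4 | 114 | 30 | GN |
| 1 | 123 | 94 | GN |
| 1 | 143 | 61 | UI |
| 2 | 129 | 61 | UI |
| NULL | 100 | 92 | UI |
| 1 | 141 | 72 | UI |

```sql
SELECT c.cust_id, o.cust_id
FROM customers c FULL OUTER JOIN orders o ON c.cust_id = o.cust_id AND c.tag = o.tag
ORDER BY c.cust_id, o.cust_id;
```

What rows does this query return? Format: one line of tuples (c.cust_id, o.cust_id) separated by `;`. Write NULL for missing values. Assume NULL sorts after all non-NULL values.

(1, 1); (1, 1); (1, 1); (1, 1); (1, 1); (1, 1); (2, NULL); (3, NULL); (4, NULL); (8, NULL); (NULL, 2); (NULL, 4); (NULL, NULL); (NULL, NULL)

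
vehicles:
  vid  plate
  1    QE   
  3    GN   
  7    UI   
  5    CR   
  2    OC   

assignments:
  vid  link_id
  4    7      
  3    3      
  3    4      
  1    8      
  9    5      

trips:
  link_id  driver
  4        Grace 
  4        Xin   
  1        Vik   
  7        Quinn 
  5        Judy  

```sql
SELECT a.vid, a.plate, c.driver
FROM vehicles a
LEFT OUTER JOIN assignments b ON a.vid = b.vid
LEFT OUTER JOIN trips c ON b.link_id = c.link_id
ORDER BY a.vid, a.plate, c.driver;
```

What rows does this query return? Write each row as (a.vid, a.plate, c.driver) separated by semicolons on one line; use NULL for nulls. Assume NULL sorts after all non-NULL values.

(1, QE, NULL); (2, OC, NULL); (3, GN, Grace); (3, GN, Xin); (3, GN, NULL); (5, CR, NULL); (7, UI, NULL)

Joins associate left-to-right: vehicles LEFT JOIN assignments on vid gives 6 intermediate row(s).
Then LEFT JOIN `trips c` on link_id: each of those 6 rows is kept; rows whose b.link_id has no match in c get NULL for c's columns.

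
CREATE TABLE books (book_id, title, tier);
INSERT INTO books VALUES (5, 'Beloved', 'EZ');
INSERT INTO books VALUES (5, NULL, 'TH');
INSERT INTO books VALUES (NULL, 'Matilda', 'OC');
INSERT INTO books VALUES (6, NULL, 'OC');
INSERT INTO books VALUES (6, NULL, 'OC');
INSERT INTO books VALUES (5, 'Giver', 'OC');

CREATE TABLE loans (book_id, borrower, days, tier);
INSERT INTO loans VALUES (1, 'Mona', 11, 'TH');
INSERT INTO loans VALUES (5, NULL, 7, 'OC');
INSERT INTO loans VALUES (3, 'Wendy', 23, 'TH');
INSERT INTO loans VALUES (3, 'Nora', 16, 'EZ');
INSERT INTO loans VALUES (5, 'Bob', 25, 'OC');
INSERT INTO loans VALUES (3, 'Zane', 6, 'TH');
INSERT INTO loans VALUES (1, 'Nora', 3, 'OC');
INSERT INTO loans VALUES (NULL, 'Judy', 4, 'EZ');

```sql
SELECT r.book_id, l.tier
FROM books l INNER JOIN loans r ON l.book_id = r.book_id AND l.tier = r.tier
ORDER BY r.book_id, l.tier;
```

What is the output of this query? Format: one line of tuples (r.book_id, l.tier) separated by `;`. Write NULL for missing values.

INNER JOIN keeps only pairs where the ON condition holds.
Matching on l.book_id = r.book_id AND l.tier = r.tier. A NULL in a compared column never satisfies the condition.
Matched pairs: 2.

(5, OC); (5, OC)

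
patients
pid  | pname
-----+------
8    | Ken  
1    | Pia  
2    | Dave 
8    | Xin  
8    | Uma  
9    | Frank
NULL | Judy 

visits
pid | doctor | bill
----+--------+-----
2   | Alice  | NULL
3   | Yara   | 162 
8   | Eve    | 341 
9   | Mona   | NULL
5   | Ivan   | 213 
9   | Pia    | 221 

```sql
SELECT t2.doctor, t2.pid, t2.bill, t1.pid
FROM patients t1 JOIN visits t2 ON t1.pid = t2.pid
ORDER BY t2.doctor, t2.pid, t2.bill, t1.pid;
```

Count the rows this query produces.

6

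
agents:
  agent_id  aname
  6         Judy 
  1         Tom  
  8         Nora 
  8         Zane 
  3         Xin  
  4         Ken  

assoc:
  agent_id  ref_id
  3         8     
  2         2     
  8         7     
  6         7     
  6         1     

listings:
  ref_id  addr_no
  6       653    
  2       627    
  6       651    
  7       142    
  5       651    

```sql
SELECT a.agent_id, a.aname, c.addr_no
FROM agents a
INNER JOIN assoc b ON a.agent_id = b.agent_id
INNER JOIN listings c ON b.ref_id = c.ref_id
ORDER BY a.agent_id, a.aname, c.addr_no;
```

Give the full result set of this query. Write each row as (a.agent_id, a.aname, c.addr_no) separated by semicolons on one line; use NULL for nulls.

Step 1 — a INNER JOIN b on agent_id → 5 row(s).
Then INNER JOIN `listings c` on ref_id: keep only rows whose b.ref_id appears in c.

(6, Judy, 142); (8, Nora, 142); (8, Zane, 142)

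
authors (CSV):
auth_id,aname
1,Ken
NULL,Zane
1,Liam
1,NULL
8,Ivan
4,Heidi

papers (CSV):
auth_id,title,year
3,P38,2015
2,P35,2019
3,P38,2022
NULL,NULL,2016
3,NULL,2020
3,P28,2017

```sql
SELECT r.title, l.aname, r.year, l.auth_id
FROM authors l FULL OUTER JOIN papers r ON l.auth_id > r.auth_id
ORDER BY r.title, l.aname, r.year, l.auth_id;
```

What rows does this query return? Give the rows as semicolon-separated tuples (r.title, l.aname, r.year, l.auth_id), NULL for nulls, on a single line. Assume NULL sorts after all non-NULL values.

FULL OUTER JOIN keeps every row from both sides; unmatched rows get NULL for the other side's columns.
Matching on l.auth_id > r.auth_id. A NULL in a compared column never satisfies the condition.
- l[0] auth_id=1 → no match; kept with NULLs on the r side.
- l[1] auth_id=NULL → no match; kept with NULLs on the r side.
- l[2] auth_id=1 → no match; kept with NULLs on the r side.
- l[3] auth_id=1 → no match; kept with NULLs on the r side.
- l[4] auth_id=8 → 5 match(es) in r → 5 row(s).
- l[5] auth_id=4 → 5 match(es) in r → 5 row(s).
- plus 1 unmatched r row(s), each kept with NULL l columns.

(P28, Heidi, 2017, 4); (P28, Ivan, 2017, 8); (P35, Heidi, 2019, 4); (P35, Ivan, 2019, 8); (P38, Heidi, 2015, 4); (P38, Heidi, 2022, 4); (P38, Ivan, 2015, 8); (P38, Ivan, 2022, 8); (NULL, Heidi, 2020, 4); (NULL, Ivan, 2020, 8); (NULL, Ken, NULL, 1); (NULL, Liam, NULL, 1); (NULL, Zane, NULL, NULL); (NULL, NULL, 2016, NULL); (NULL, NULL, NULL, 1)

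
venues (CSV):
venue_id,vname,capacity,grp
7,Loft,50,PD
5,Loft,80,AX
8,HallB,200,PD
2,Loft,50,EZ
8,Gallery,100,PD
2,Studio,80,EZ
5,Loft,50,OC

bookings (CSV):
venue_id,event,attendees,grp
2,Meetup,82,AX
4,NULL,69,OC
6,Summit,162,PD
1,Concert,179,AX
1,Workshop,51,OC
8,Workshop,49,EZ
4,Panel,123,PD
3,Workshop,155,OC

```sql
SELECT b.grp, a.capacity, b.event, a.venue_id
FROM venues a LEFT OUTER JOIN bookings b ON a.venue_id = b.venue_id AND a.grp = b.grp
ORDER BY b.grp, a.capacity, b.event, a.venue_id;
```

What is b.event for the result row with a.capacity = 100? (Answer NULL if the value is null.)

NULL

LEFT JOIN keeps every row from `venues`; unmatched rows get NULL for `bookings`'s columns.
Matching on a.venue_id = b.venue_id AND a.grp = b.grp.
- venue_id=7, grp=PD: no b row matches, row kept with b columns NULL.
- venue_id=5, grp=AX: no b row matches, row kept with b columns NULL.
- venue_id=8, grp=PD: no b row matches, row kept with b columns NULL.
- venue_id=2, grp=EZ: no b row matches, row kept with b columns NULL.
- venue_id=8, grp=PD: no b row matches, row kept with b columns NULL.
- venue_id=2, grp=EZ: no b row matches, row kept with b columns NULL.
- venue_id=5, grp=OC: no b row matches, row kept with b columns NULL.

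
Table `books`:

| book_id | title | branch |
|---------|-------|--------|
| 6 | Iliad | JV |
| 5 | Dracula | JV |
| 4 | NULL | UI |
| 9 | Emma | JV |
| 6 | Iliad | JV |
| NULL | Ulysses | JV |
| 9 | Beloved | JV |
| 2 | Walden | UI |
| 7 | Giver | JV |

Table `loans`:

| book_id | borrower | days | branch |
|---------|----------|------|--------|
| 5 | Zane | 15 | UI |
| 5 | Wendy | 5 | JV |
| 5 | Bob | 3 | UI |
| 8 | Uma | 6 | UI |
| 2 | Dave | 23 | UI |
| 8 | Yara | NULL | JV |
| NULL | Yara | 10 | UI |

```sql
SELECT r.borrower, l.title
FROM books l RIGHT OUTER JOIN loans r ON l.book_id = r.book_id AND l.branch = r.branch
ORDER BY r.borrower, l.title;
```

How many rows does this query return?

7

RIGHT JOIN keeps every row from `loans`; unmatched rows get NULL for `books`'s columns.
Matching on l.book_id = r.book_id AND l.branch = r.branch. A NULL in a compared column never satisfies the condition.
Matched pairs: 2; unmatched r rows kept: 5.
Total: 2 matched + 5 padded = 7 rows.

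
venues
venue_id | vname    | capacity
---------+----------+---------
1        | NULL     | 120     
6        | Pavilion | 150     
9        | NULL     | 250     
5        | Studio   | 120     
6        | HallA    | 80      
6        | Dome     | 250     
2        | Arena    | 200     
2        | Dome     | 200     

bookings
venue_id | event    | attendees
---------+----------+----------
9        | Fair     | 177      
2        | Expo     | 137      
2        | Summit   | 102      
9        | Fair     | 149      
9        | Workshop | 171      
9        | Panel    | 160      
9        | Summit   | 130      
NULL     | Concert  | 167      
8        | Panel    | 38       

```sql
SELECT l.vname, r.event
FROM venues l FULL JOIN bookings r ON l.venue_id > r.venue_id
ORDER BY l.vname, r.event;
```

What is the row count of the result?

FULL OUTER JOIN keeps every row from both sides; unmatched rows get NULL for the other side's columns.
Matching on l.venue_id > r.venue_id. A NULL in a compared column never satisfies the condition.
- venue_id=1: no r row matches, row kept with r columns NULL.
- venue_id=6: 2 matching r row(s), so 2 row(s) emitted.
- venue_id=9: 3 matching r row(s), so 3 row(s) emitted.
- venue_id=5: 2 matching r row(s), so 2 row(s) emitted.
- venue_id=6: 2 matching r row(s), so 2 row(s) emitted.
- venue_id=6: 2 matching r row(s), so 2 row(s) emitted.
- venue_id=2: no r row matches, row kept with r columns NULL.
- venue_id=2: no r row matches, row kept with r columns NULL.
- 6 row(s) from r found no l partner → padded with NULL.
Total: 11 matched + 9 padded = 20 rows.

20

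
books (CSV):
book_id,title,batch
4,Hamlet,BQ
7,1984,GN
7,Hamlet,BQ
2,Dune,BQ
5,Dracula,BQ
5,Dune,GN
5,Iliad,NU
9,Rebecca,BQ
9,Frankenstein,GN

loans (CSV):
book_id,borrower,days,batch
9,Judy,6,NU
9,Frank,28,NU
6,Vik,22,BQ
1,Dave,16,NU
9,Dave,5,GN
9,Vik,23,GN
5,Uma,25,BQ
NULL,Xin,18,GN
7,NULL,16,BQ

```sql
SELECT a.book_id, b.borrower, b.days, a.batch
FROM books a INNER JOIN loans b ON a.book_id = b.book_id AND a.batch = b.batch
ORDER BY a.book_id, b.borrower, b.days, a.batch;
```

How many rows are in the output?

INNER JOIN keeps only pairs where the ON condition holds.
Matching on a.book_id = b.book_id AND a.batch = b.batch. A NULL in a compared column never satisfies the condition.
Matched pairs: 4.
Total: 4 rows.

4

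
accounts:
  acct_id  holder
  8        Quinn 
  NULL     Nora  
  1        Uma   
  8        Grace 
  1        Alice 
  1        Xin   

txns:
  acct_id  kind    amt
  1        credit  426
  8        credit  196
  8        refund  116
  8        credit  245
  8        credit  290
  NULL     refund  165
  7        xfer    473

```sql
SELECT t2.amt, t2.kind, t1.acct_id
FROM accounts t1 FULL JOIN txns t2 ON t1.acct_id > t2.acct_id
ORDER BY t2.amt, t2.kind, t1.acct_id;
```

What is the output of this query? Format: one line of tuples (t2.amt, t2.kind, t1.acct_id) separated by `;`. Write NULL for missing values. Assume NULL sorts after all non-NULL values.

(116, refund, NULL); (165, refund, NULL); (196, credit, NULL); (245, credit, NULL); (290, credit, NULL); (426, credit, 8); (426, credit, 8); (473, xfer, 8); (473, xfer, 8); (NULL, NULL, 1); (NULL, NULL, 1); (NULL, NULL, 1); (NULL, NULL, NULL)

FULL OUTER JOIN keeps every row from both sides; unmatched rows get NULL for the other side's columns.
Matching on t1.acct_id > t2.acct_id. A NULL in a compared column never satisfies the condition.
Matched pairs: 4; unmatched t1 rows kept: 4; unmatched t2 rows kept: 5.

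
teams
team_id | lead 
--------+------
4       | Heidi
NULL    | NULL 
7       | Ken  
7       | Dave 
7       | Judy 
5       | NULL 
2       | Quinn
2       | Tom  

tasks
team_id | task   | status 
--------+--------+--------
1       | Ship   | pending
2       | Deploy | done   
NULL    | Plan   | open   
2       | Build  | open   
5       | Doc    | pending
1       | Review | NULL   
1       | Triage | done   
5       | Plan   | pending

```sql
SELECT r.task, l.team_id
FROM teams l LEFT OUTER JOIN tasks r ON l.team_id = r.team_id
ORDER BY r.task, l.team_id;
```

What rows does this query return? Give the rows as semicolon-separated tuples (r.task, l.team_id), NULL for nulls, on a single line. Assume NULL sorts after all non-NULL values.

LEFT JOIN keeps every row from `teams`; unmatched rows get NULL for `tasks`'s columns.
Matching on l.team_id = r.team_id. A NULL in a compared column never satisfies the condition.
Matched pairs: 6; unmatched l rows kept: 5.

(Build, 2); (Build, 2); (Deploy, 2); (Deploy, 2); (Doc, 5); (Plan, 5); (NULL, 4); (NULL, 7); (NULL, 7); (NULL, 7); (NULL, NULL)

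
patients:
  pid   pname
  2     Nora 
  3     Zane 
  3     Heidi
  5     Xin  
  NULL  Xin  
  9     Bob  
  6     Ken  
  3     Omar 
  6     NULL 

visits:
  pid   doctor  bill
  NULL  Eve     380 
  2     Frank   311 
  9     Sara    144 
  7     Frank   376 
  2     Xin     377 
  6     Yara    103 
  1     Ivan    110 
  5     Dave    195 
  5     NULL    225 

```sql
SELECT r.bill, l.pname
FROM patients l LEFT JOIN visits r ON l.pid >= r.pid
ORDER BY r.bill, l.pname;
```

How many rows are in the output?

LEFT JOIN keeps every row from `patients`; unmatched rows get NULL for `visits`'s columns.
Matching on l.pid >= r.pid. A NULL in a compared column never satisfies the condition.
Matched pairs: 37; unmatched l rows kept: 1.
Total: 37 matched + 1 padded = 38 rows.

38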